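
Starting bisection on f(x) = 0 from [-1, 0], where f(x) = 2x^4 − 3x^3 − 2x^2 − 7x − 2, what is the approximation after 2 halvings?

-0.25

x = -0.5 gives f = 1.5, positive; keep [-0.5, 0]
x = -0.25 gives f = -0.320312, negative; keep [-0.5, -0.25]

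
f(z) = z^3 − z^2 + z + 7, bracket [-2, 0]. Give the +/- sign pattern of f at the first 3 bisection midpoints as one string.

+-+

m = -1, f(m) = 4 (+); new bracket [-2, -1]
m = -1.5, f(m) = -0.125 (−); new bracket [-1.5, -1]
m = -1.25, f(m) = 2.234375 (+); new bracket [-1.5, -1.25]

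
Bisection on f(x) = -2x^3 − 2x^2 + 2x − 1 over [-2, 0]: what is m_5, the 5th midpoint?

-1.6875

x = -1 gives f = -3, negative; keep [-2, -1]
x = -1.5 gives f = -1.75, negative; keep [-2, -1.5]
x = -1.75 gives f = 0.09375, positive; keep [-1.75, -1.5]
x = -1.625 gives f = -0.9492, negative; keep [-1.75, -1.625]
x = -1.6875 gives f = -0.4595, negative; keep [-1.75, -1.6875]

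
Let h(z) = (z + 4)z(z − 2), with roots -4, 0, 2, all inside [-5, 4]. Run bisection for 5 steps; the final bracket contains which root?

-4

midpoint -0.5: h = 4.375 > 0 → [-5, -0.5]
midpoint -2.75: h = 16.328125 > 0 → [-5, -2.75]
midpoint -3.875: h = 2.845703 > 0 → [-5, -3.875]
midpoint -4.4375: h = -12.4978 < 0 → [-4.4375, -3.875]
midpoint -4.15625: h = -3.998 < 0 → [-4.15625, -3.875]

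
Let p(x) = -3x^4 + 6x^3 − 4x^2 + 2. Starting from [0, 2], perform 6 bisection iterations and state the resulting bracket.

[1.25, 1.28125]

m = 1, p(m) = 1 (+); new bracket [1, 2]
m = 1.5, p(m) = -1.9375 (−); new bracket [1, 1.5]
m = 1.25, p(m) = 0.144531 (+); new bracket [1.25, 1.5]
m = 1.375, p(m) = -0.6882 (−); new bracket [1.25, 1.375]
m = 1.3125, p(m) = -0.2273 (−); new bracket [1.25, 1.3125]
m = 1.28125, p(m) = -0.0312 (−); new bracket [1.25, 1.28125]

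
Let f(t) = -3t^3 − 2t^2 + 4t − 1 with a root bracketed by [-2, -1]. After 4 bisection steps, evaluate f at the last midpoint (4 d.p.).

midpoint -1.5: f = -1.375 < 0 → [-2, -1.5]
midpoint -1.75: f = 1.953125 > 0 → [-1.75, -1.5]
midpoint -1.625: f = 0.091797 > 0 → [-1.625, -1.5]
midpoint -1.5625: f = -0.6887 < 0 → [-1.625, -1.5625]

-0.6887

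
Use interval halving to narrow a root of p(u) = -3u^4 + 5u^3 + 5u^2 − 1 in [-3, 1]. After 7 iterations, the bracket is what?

midpoint -1: p = -4 < 0 → [-1, 1]
midpoint 0: p = -1 < 0 → [0, 1]
midpoint 0.5: p = 0.6875 > 0 → [0, 0.5]
midpoint 0.25: p = -0.6211 < 0 → [0.25, 0.5]
midpoint 0.375: p = -0.0925 < 0 → [0.375, 0.5]
midpoint 0.4375: p = 0.2658 > 0 → [0.375, 0.4375]
midpoint 0.40625: p = 0.0787 > 0 → [0.375, 0.40625]

[0.375, 0.40625]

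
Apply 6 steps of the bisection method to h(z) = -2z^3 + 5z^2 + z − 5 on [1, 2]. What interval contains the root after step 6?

[1.203125, 1.21875]

m = 1.5, h(m) = 1 (+); new bracket [1, 1.5]
m = 1.25, h(m) = 0.15625 (+); new bracket [1, 1.25]
m = 1.125, h(m) = -0.394531 (−); new bracket [1.125, 1.25]
m = 1.1875, h(m) = -0.1108 (−); new bracket [1.1875, 1.25]
m = 1.21875, h(m) = 0.025 (+); new bracket [1.1875, 1.21875]
m = 1.203125, h(m) = -0.0424 (−); new bracket [1.203125, 1.21875]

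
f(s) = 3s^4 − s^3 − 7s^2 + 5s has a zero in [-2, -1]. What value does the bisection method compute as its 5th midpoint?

-1.65625

f(-1.5) = -4.6875 < 0, so the root lies in [-2, -1.5]
f(-1.75) = 3.308594 > 0, so the root lies in [-1.75, -1.5]
f(-1.625) = -1.399658 < 0, so the root lies in [-1.75, -1.625]
f(-1.6875) = 0.7618 > 0, so the root lies in [-1.6875, -1.625]
f(-1.65625) = -0.3652 < 0, so the root lies in [-1.6875, -1.65625]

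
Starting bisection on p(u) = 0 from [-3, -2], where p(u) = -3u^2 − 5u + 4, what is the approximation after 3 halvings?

midpoint -2.5: p = -2.25 < 0 → [-2.5, -2]
midpoint -2.25: p = 0.0625 > 0 → [-2.5, -2.25]
midpoint -2.375: p = -1.046875 < 0 → [-2.375, -2.25]

-2.375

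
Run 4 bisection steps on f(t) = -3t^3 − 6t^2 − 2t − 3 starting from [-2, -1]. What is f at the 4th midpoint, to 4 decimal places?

0.1711

t = -1.5 gives f = -3.375, negative; keep [-2, -1.5]
t = -1.75 gives f = -1.796875, negative; keep [-2, -1.75]
t = -1.875 gives f = -0.568359, negative; keep [-2, -1.875]
t = -1.9375 gives f = 0.1711, positive; keep [-1.9375, -1.875]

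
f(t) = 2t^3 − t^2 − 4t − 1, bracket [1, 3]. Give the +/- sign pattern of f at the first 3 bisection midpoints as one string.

f(2) = 3 > 0, so the root lies in [1, 2]
f(1.5) = -2.5 < 0, so the root lies in [1.5, 2]
f(1.75) = -0.34375 < 0, so the root lies in [1.75, 2]

+--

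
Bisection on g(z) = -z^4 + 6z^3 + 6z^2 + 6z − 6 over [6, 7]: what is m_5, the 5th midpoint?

z = 6.5 gives g = 149.1875, positive; keep [6.5, 7]
z = 6.75 gives g = 77.214844, positive; keep [6.75, 7]
z = 6.875 gives g = 34.511475, positive; keep [6.875, 7]
z = 6.9375 gives g = 11.3725, positive; keep [6.9375, 7]
z = 6.96875 gives g = -0.6575, negative; keep [6.9375, 6.96875]

6.96875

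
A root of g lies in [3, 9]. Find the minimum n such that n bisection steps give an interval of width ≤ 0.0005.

14

Width after n steps is 6/2^n. Need 2^n ≥ 6/0.0005 = 12000.
2^13 = 8192 < 12000 ≤ 2^14 = 16384, so n = 14.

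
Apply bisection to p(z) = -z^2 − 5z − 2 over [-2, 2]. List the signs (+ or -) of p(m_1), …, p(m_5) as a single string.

z = 0 gives p = -2, negative; keep [-2, 0]
z = -1 gives p = 2, positive; keep [-1, 0]
z = -0.5 gives p = 0.25, positive; keep [-0.5, 0]
z = -0.25 gives p = -0.8125, negative; keep [-0.5, -0.25]
z = -0.375 gives p = -0.2656, negative; keep [-0.5, -0.375]

-++--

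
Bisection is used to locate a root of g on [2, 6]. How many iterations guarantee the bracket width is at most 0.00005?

Width after n steps is 4/2^n. Need 2^n ≥ 4/0.00005 = 80000.
2^16 = 65536 < 80000 ≤ 2^17 = 131072, so n = 17.

17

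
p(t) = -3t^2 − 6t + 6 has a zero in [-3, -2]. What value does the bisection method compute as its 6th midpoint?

-2.734375

m = -2.5, p(m) = 2.25 (+); new bracket [-3, -2.5]
m = -2.75, p(m) = -0.1875 (−); new bracket [-2.75, -2.5]
m = -2.625, p(m) = 1.078125 (+); new bracket [-2.75, -2.625]
m = -2.6875, p(m) = 0.457 (+); new bracket [-2.75, -2.6875]
m = -2.71875, p(m) = 0.1377 (+); new bracket [-2.75, -2.71875]
m = -2.734375, p(m) = -0.0242 (−); new bracket [-2.734375, -2.71875]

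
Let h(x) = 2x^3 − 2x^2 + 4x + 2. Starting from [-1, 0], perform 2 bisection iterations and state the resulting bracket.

x = -0.5 gives h = -0.75, negative; keep [-0.5, 0]
x = -0.25 gives h = 0.84375, positive; keep [-0.5, -0.25]

[-0.5, -0.25]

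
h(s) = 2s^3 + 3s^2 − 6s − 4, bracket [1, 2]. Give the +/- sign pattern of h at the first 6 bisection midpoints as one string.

+----+

midpoint 1.5: h = 0.5 > 0 → [1, 1.5]
midpoint 1.25: h = -2.90625 < 0 → [1.25, 1.5]
midpoint 1.375: h = -1.378906 < 0 → [1.375, 1.5]
midpoint 1.4375: h = -0.4849 < 0 → [1.4375, 1.5]
midpoint 1.46875: h = -0.004 < 0 → [1.46875, 1.5]
midpoint 1.484375: h = 0.2451 > 0 → [1.46875, 1.484375]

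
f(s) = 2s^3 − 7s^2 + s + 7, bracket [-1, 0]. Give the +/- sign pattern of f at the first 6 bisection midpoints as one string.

m = -0.5, f(m) = 4.5 (+); new bracket [-1, -0.5]
m = -0.75, f(m) = 1.46875 (+); new bracket [-1, -0.75]
m = -0.875, f(m) = -0.574219 (−); new bracket [-0.875, -0.75]
m = -0.8125, f(m) = 0.4937 (+); new bracket [-0.875, -0.8125]
m = -0.84375, f(m) = -0.0285 (−); new bracket [-0.84375, -0.8125]
m = -0.828125, f(m) = 0.2355 (+); new bracket [-0.84375, -0.828125]

++-+-+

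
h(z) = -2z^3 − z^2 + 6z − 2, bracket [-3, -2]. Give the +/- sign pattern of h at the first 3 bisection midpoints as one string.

h(-2.5) = 8 > 0, so the root lies in [-2.5, -2]
h(-2.25) = 2.21875 > 0, so the root lies in [-2.25, -2]
h(-2.125) = -0.074219 < 0, so the root lies in [-2.25, -2.125]

++-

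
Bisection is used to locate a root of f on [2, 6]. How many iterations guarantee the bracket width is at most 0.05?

Width after n steps is 4/2^n. Need 2^n ≥ 4/0.05 = 80.
2^6 = 64 < 80 ≤ 2^7 = 128, so n = 7.

7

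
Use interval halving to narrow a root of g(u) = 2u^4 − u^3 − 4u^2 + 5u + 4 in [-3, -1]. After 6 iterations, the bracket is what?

u = -2 gives g = 18, positive; keep [-2, -1]
u = -1.5 gives g = 1, positive; keep [-1.5, -1]
u = -1.25 gives g = -1.664062, negative; keep [-1.5, -1.25]
u = -1.375 gives g = -0.689, negative; keep [-1.5, -1.375]
u = -1.4375 gives g = 0.0574, positive; keep [-1.4375, -1.375]
u = -1.40625 gives g = -0.3392, negative; keep [-1.4375, -1.40625]

[-1.4375, -1.40625]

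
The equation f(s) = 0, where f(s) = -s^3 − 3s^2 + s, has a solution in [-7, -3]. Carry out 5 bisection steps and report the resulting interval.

[-3.375, -3.25]

midpoint -5: f = 45 > 0 → [-5, -3]
midpoint -4: f = 12 > 0 → [-4, -3]
midpoint -3.5: f = 2.625 > 0 → [-3.5, -3]
midpoint -3.25: f = -0.6094 < 0 → [-3.5, -3.25]
midpoint -3.375: f = 0.8965 > 0 → [-3.375, -3.25]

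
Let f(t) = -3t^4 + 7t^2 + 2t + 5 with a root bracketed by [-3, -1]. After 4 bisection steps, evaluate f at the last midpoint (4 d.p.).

-0.6843

midpoint -2: f = -19 < 0 → [-2, -1]
midpoint -1.5: f = 2.5625 > 0 → [-2, -1.5]
midpoint -1.75: f = -5.199219 < 0 → [-1.75, -1.5]
midpoint -1.625: f = -0.6843 < 0 → [-1.625, -1.5]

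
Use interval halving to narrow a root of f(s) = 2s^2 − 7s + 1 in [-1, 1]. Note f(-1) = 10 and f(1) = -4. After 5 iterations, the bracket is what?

[0.125, 0.1875]

m = 0, f(m) = 1 (+); new bracket [0, 1]
m = 0.5, f(m) = -2 (−); new bracket [0, 0.5]
m = 0.25, f(m) = -0.625 (−); new bracket [0, 0.25]
m = 0.125, f(m) = 0.1562 (+); new bracket [0.125, 0.25]
m = 0.1875, f(m) = -0.2422 (−); new bracket [0.125, 0.1875]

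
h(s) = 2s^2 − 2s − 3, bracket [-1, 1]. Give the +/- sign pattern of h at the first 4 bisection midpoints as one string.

h(0) = -3 < 0, so the root lies in [-1, 0]
h(-0.5) = -1.5 < 0, so the root lies in [-1, -0.5]
h(-0.75) = -0.375 < 0, so the root lies in [-1, -0.75]
h(-0.875) = 0.2812 > 0, so the root lies in [-0.875, -0.75]

---+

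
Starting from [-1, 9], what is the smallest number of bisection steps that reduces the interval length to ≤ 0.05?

8

Width after n steps is 10/2^n. Need 2^n ≥ 10/0.05 = 200.
2^7 = 128 < 200 ≤ 2^8 = 256, so n = 8.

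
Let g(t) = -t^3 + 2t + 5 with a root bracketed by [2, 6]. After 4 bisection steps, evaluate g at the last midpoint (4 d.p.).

midpoint 4: g = -51 < 0 → [2, 4]
midpoint 3: g = -16 < 0 → [2, 3]
midpoint 2.5: g = -5.625 < 0 → [2, 2.5]
midpoint 2.25: g = -1.8906 < 0 → [2, 2.25]

-1.8906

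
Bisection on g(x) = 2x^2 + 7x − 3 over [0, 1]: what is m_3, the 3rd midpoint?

0.375

m = 0.5, g(m) = 1 (+); new bracket [0, 0.5]
m = 0.25, g(m) = -1.125 (−); new bracket [0.25, 0.5]
m = 0.375, g(m) = -0.09375 (−); new bracket [0.375, 0.5]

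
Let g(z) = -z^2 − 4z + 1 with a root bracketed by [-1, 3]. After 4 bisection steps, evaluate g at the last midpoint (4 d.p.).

-0.0625

midpoint 1: g = -4 < 0 → [-1, 1]
midpoint 0: g = 1 > 0 → [0, 1]
midpoint 0.5: g = -1.25 < 0 → [0, 0.5]
midpoint 0.25: g = -0.0625 < 0 → [0, 0.25]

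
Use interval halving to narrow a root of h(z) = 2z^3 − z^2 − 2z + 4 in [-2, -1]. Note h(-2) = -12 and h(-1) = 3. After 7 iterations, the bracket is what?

midpoint -1.5: h = -2 < 0 → [-1.5, -1]
midpoint -1.25: h = 1.03125 > 0 → [-1.5, -1.25]
midpoint -1.375: h = -0.339844 < 0 → [-1.375, -1.25]
midpoint -1.3125: h = 0.3804 > 0 → [-1.375, -1.3125]
midpoint -1.34375: h = 0.0291 > 0 → [-1.375, -1.34375]
midpoint -1.359375: h = -0.1531 < 0 → [-1.359375, -1.34375]
midpoint -1.3515625: h = -0.0615 < 0 → [-1.3515625, -1.34375]

[-1.3515625, -1.34375]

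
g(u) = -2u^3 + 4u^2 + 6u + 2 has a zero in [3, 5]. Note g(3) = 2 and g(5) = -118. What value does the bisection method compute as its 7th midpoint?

3.078125

g(4) = -38 < 0, so the root lies in [3, 4]
g(3.5) = -13.75 < 0, so the root lies in [3, 3.5]
g(3.25) = -4.90625 < 0, so the root lies in [3, 3.25]
g(3.125) = -1.2227 < 0, so the root lies in [3, 3.125]
g(3.0625) = 0.4448 > 0, so the root lies in [3.0625, 3.125]
g(3.09375) = -0.3747 < 0, so the root lies in [3.0625, 3.09375]
g(3.078125) = 0.0386 > 0, so the root lies in [3.078125, 3.09375]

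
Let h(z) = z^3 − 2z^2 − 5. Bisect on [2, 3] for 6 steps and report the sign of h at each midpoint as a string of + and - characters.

h(2.5) = -1.875 < 0, so the root lies in [2.5, 3]
h(2.75) = 0.671875 > 0, so the root lies in [2.5, 2.75]
h(2.625) = -0.693359 < 0, so the root lies in [2.625, 2.75]
h(2.6875) = -0.0344 < 0, so the root lies in [2.6875, 2.75]
h(2.71875) = 0.3127 > 0, so the root lies in [2.6875, 2.71875]
h(2.703125) = 0.1377 > 0, so the root lies in [2.6875, 2.703125]

-+--++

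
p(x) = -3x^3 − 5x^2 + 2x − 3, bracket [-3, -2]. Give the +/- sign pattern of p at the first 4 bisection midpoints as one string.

m = -2.5, p(m) = 7.625 (+); new bracket [-2.5, -2]
m = -2.25, p(m) = 1.359375 (+); new bracket [-2.25, -2]
m = -2.125, p(m) = -1.041016 (−); new bracket [-2.25, -2.125]
m = -2.1875, p(m) = 0.1018 (+); new bracket [-2.1875, -2.125]

++-+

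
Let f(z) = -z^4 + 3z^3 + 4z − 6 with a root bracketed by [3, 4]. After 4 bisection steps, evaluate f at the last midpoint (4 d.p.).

z = 3.5 gives f = -13.4375, negative; keep [3, 3.5]
z = 3.25 gives f = -1.582031, negative; keep [3, 3.25]
z = 3.125 gives f = 2.685303, positive; keep [3.125, 3.25]
z = 3.1875 gives f = 0.6777, positive; keep [3.1875, 3.25]

0.6777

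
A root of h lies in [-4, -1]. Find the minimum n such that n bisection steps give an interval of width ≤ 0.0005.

13

Width after n steps is 3/2^n. Need 2^n ≥ 3/0.0005 = 6000.
2^12 = 4096 < 6000 ≤ 2^13 = 8192, so n = 13.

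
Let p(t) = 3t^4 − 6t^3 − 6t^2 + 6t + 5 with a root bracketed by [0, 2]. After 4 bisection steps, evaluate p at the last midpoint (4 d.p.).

0.4187

m = 1, p(m) = 2 (+); new bracket [1, 2]
m = 1.5, p(m) = -4.5625 (−); new bracket [1, 1.5]
m = 1.25, p(m) = -1.269531 (−); new bracket [1, 1.25]
m = 1.125, p(m) = 0.4187 (+); new bracket [1.125, 1.25]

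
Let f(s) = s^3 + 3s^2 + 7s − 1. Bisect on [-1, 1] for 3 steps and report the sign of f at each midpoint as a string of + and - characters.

f(0) = -1 < 0, so the root lies in [0, 1]
f(0.5) = 3.375 > 0, so the root lies in [0, 0.5]
f(0.25) = 0.953125 > 0, so the root lies in [0, 0.25]

-++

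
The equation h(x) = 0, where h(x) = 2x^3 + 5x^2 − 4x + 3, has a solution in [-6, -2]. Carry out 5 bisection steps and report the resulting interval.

[-3.375, -3.25]

m = -4, h(m) = -29 (−); new bracket [-4, -2]
m = -3, h(m) = 6 (+); new bracket [-4, -3]
m = -3.5, h(m) = -7.5 (−); new bracket [-3.5, -3]
m = -3.25, h(m) = 0.1562 (+); new bracket [-3.5, -3.25]
m = -3.375, h(m) = -3.4336 (−); new bracket [-3.375, -3.25]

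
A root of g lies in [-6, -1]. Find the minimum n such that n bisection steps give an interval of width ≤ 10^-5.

Width after n steps is 5/2^n. Need 2^n ≥ 5/10^-5 = 500000.
2^18 = 262144 < 500000 ≤ 2^19 = 524288, so n = 19.

19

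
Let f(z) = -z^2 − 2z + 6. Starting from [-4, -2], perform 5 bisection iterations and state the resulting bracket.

midpoint -3: f = 3 > 0 → [-4, -3]
midpoint -3.5: f = 0.75 > 0 → [-4, -3.5]
midpoint -3.75: f = -0.5625 < 0 → [-3.75, -3.5]
midpoint -3.625: f = 0.1094 > 0 → [-3.75, -3.625]
midpoint -3.6875: f = -0.2227 < 0 → [-3.6875, -3.625]

[-3.6875, -3.625]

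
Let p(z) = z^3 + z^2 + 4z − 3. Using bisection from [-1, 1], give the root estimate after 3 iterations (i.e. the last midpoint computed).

0.75

z = 0 gives p = -3, negative; keep [0, 1]
z = 0.5 gives p = -0.625, negative; keep [0.5, 1]
z = 0.75 gives p = 0.984375, positive; keep [0.5, 0.75]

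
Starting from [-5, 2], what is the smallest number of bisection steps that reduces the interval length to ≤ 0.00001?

Width after n steps is 7/2^n. Need 2^n ≥ 7/0.00001 = 700000.
2^19 = 524288 < 700000 ≤ 2^20 = 1048576, so n = 20.

20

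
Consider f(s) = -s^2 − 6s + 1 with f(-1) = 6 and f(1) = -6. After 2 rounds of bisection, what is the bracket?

[0, 0.5]

s = 0 gives f = 1, positive; keep [0, 1]
s = 0.5 gives f = -2.25, negative; keep [0, 0.5]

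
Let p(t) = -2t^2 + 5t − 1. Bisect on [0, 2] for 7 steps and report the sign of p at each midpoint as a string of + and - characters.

+++---+

t = 1 gives p = 2, positive; keep [0, 1]
t = 0.5 gives p = 1, positive; keep [0, 0.5]
t = 0.25 gives p = 0.125, positive; keep [0, 0.25]
t = 0.125 gives p = -0.4062, negative; keep [0.125, 0.25]
t = 0.1875 gives p = -0.1328, negative; keep [0.1875, 0.25]
t = 0.21875 gives p = -0.002, negative; keep [0.21875, 0.25]
t = 0.234375 gives p = 0.062, positive; keep [0.21875, 0.234375]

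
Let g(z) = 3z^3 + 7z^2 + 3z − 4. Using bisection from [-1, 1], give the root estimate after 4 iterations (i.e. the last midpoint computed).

0.625

g(0) = -4 < 0, so the root lies in [0, 1]
g(0.5) = -0.375 < 0, so the root lies in [0.5, 1]
g(0.75) = 3.453125 > 0, so the root lies in [0.5, 0.75]
g(0.625) = 1.3418 > 0, so the root lies in [0.5, 0.625]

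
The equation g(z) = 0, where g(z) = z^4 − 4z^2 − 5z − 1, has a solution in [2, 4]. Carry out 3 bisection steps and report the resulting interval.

m = 3, g(m) = 29 (+); new bracket [2, 3]
m = 2.5, g(m) = 0.5625 (+); new bracket [2, 2.5]
m = 2.25, g(m) = -6.871094 (−); new bracket [2.25, 2.5]

[2.25, 2.5]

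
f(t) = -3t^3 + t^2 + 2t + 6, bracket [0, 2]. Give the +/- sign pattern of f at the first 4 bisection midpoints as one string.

m = 1, f(m) = 6 (+); new bracket [1, 2]
m = 1.5, f(m) = 1.125 (+); new bracket [1.5, 2]
m = 1.75, f(m) = -3.515625 (−); new bracket [1.5, 1.75]
m = 1.625, f(m) = -0.9824 (−); new bracket [1.5, 1.625]

++--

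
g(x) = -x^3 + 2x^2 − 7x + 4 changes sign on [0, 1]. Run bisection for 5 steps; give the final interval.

midpoint 0.5: g = 0.875 > 0 → [0.5, 1]
midpoint 0.75: g = -0.546875 < 0 → [0.5, 0.75]
midpoint 0.625: g = 0.162109 > 0 → [0.625, 0.75]
midpoint 0.6875: g = -0.1921 < 0 → [0.625, 0.6875]
midpoint 0.65625: g = -0.015 < 0 → [0.625, 0.65625]

[0.625, 0.65625]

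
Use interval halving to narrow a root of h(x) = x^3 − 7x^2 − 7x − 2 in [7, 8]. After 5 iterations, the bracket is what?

[7.90625, 7.9375]

x = 7.5 gives h = -26.375, negative; keep [7.5, 8]
x = 7.75 gives h = -11.203125, negative; keep [7.75, 8]
x = 7.875 gives h = -2.861328, negative; keep [7.875, 8]
x = 7.9375 gives h = 1.5037, positive; keep [7.875, 7.9375]
x = 7.90625 gives h = -0.6952, negative; keep [7.90625, 7.9375]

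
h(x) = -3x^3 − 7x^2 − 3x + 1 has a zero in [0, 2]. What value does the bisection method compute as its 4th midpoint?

h(1) = -12 < 0, so the root lies in [0, 1]
h(0.5) = -2.625 < 0, so the root lies in [0, 0.5]
h(0.25) = -0.234375 < 0, so the root lies in [0, 0.25]
h(0.125) = 0.5098 > 0, so the root lies in [0.125, 0.25]

0.125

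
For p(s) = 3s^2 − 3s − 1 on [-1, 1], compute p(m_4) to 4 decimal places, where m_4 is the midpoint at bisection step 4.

p(0) = -1 < 0, so the root lies in [-1, 0]
p(-0.5) = 1.25 > 0, so the root lies in [-0.5, 0]
p(-0.25) = -0.0625 < 0, so the root lies in [-0.5, -0.25]
p(-0.375) = 0.5469 > 0, so the root lies in [-0.375, -0.25]

0.5469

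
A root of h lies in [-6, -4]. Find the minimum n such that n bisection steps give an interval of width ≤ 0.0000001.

Width after n steps is 2/2^n. Need 2^n ≥ 2/0.0000001 = 20000000.
2^24 = 16777216 < 20000000 ≤ 2^25 = 33554432, so n = 25.

25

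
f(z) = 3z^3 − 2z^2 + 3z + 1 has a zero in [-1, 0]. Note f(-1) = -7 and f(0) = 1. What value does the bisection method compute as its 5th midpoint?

-0.28125

z = -0.5 gives f = -1.375, negative; keep [-0.5, 0]
z = -0.25 gives f = 0.078125, positive; keep [-0.5, -0.25]
z = -0.375 gives f = -0.564453, negative; keep [-0.375, -0.25]
z = -0.3125 gives f = -0.2244, negative; keep [-0.3125, -0.25]
z = -0.28125 gives f = -0.0687, negative; keep [-0.28125, -0.25]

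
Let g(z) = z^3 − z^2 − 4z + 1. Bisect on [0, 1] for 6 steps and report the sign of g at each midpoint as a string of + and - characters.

--++++

z = 0.5 gives g = -1.125, negative; keep [0, 0.5]
z = 0.25 gives g = -0.046875, negative; keep [0, 0.25]
z = 0.125 gives g = 0.486328, positive; keep [0.125, 0.25]
z = 0.1875 gives g = 0.2214, positive; keep [0.1875, 0.25]
z = 0.21875 gives g = 0.0876, positive; keep [0.21875, 0.25]
z = 0.234375 gives g = 0.0204, positive; keep [0.234375, 0.25]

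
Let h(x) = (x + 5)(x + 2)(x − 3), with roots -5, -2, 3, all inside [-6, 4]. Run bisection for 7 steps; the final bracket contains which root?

midpoint -1: h = -16 < 0 → [-1, 4]
midpoint 1.5: h = -34.125 < 0 → [1.5, 4]
midpoint 2.75: h = -9.203125 < 0 → [2.75, 4]
midpoint 3.375: h = 16.8809 > 0 → [2.75, 3.375]
midpoint 3.0625: h = 2.551 > 0 → [2.75, 3.0625]
midpoint 2.90625: h = -3.6366 < 0 → [2.90625, 3.0625]
midpoint 2.984375: h = -0.6218 < 0 → [2.984375, 3.0625]

3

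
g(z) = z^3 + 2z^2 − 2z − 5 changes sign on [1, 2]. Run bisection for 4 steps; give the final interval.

[1.5, 1.5625]

midpoint 1.5: g = -0.125 < 0 → [1.5, 2]
midpoint 1.75: g = 2.984375 > 0 → [1.5, 1.75]
midpoint 1.625: g = 1.322266 > 0 → [1.5, 1.625]
midpoint 1.5625: g = 0.5725 > 0 → [1.5, 1.5625]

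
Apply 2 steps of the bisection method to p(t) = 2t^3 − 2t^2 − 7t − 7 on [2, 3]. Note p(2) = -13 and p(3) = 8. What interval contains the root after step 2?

[2.5, 2.75]

midpoint 2.5: p = -5.75 < 0 → [2.5, 3]
midpoint 2.75: p = 0.21875 > 0 → [2.5, 2.75]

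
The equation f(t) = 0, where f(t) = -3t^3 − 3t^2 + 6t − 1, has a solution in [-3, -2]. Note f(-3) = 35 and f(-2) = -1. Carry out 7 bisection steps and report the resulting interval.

[-2.0546875, -2.046875]

f(-2.5) = 12.125 > 0, so the root lies in [-2.5, -2]
f(-2.25) = 4.484375 > 0, so the root lies in [-2.25, -2]
f(-2.125) = 1.490234 > 0, so the root lies in [-2.125, -2]
f(-2.0625) = 0.1843 > 0, so the root lies in [-2.0625, -2]
f(-2.03125) = -0.4228 < 0, so the root lies in [-2.0625, -2.03125]
f(-2.046875) = -0.123 < 0, so the root lies in [-2.0625, -2.046875]
f(-2.0546875) = 0.0297 > 0, so the root lies in [-2.0546875, -2.046875]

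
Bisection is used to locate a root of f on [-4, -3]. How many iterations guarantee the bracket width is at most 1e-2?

Width after n steps is 1/2^n. Need 2^n ≥ 1/1e-2 = 100.
2^6 = 64 < 100 ≤ 2^7 = 128, so n = 7.

7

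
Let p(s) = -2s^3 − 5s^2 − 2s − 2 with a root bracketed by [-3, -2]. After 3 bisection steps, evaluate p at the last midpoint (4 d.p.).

p(-2.5) = 3 > 0, so the root lies in [-2.5, -2]
p(-2.25) = -0.03125 < 0, so the root lies in [-2.5, -2.25]
p(-2.375) = 1.339844 > 0, so the root lies in [-2.375, -2.25]

1.3398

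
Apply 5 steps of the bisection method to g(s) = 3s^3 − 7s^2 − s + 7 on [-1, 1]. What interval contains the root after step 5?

[-0.9375, -0.875]

g(0) = 7 > 0, so the root lies in [-1, 0]
g(-0.5) = 5.375 > 0, so the root lies in [-1, -0.5]
g(-0.75) = 2.546875 > 0, so the root lies in [-1, -0.75]
g(-0.875) = 0.5059 > 0, so the root lies in [-1, -0.875]
g(-0.9375) = -0.6868 < 0, so the root lies in [-0.9375, -0.875]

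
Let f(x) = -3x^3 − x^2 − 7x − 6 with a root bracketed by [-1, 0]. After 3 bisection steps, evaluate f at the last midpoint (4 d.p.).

m = -0.5, f(m) = -2.375 (−); new bracket [-1, -0.5]
m = -0.75, f(m) = -0.046875 (−); new bracket [-1, -0.75]
m = -0.875, f(m) = 1.369141 (+); new bracket [-0.875, -0.75]

1.3691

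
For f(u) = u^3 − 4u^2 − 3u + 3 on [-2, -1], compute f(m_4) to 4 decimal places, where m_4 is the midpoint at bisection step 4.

0.4724

u = -1.5 gives f = -4.875, negative; keep [-1.5, -1]
u = -1.25 gives f = -1.453125, negative; keep [-1.25, -1]
u = -1.125 gives f = -0.111328, negative; keep [-1.125, -1]
u = -1.0625 gives f = 0.4724, positive; keep [-1.125, -1.0625]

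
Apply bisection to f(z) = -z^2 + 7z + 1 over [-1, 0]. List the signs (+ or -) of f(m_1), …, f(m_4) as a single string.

f(-0.5) = -2.75 < 0, so the root lies in [-0.5, 0]
f(-0.25) = -0.8125 < 0, so the root lies in [-0.25, 0]
f(-0.125) = 0.109375 > 0, so the root lies in [-0.25, -0.125]
f(-0.1875) = -0.3477 < 0, so the root lies in [-0.1875, -0.125]

--+-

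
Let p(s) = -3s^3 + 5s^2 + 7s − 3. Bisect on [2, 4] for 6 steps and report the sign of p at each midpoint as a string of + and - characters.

--+++-

midpoint 3: p = -18 < 0 → [2, 3]
midpoint 2.5: p = -1.125 < 0 → [2, 2.5]
midpoint 2.25: p = 3.890625 > 0 → [2.25, 2.5]
midpoint 2.375: p = 1.6387 > 0 → [2.375, 2.5]
midpoint 2.4375: p = 0.323 > 0 → [2.4375, 2.5]
midpoint 2.46875: p = -0.3842 < 0 → [2.4375, 2.46875]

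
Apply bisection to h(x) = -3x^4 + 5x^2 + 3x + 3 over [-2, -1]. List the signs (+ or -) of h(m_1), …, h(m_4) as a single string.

midpoint -1.5: h = -5.4375 < 0 → [-1.5, -1]
midpoint -1.25: h = -0.261719 < 0 → [-1.25, -1]
midpoint -1.125: h = 1.147705 > 0 → [-1.25, -1.125]
midpoint -1.1875: h = 0.5227 > 0 → [-1.25, -1.1875]

--++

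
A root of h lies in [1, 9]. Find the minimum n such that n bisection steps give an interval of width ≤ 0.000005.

Width after n steps is 8/2^n. Need 2^n ≥ 8/0.000005 = 1600000.
2^20 = 1048576 < 1600000 ≤ 2^21 = 2097152, so n = 21.

21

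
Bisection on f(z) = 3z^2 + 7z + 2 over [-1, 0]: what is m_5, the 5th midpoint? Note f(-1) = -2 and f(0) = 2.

-0.34375

f(-0.5) = -0.75 < 0, so the root lies in [-0.5, 0]
f(-0.25) = 0.4375 > 0, so the root lies in [-0.5, -0.25]
f(-0.375) = -0.203125 < 0, so the root lies in [-0.375, -0.25]
f(-0.3125) = 0.1055 > 0, so the root lies in [-0.375, -0.3125]
f(-0.34375) = -0.0518 < 0, so the root lies in [-0.34375, -0.3125]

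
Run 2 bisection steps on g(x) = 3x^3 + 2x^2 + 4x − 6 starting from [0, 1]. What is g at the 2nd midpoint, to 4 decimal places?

m = 0.5, g(m) = -3.125 (−); new bracket [0.5, 1]
m = 0.75, g(m) = -0.609375 (−); new bracket [0.75, 1]

-0.6094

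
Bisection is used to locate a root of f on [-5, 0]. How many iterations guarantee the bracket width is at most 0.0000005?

Width after n steps is 5/2^n. Need 2^n ≥ 5/0.0000005 = 10000000.
2^23 = 8388608 < 10000000 ≤ 2^24 = 16777216, so n = 24.

24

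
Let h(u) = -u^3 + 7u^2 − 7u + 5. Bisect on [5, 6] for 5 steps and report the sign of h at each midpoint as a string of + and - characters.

++++-

m = 5.5, h(m) = 11.875 (+); new bracket [5.5, 6]
m = 5.75, h(m) = 6.078125 (+); new bracket [5.75, 6]
m = 5.875, h(m) = 2.705078 (+); new bracket [5.875, 6]
m = 5.9375, h(m) = 0.8948 (+); new bracket [5.9375, 6]
m = 5.96875, h(m) = -0.042 (−); new bracket [5.9375, 5.96875]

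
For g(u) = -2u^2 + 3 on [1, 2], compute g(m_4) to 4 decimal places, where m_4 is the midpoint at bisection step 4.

u = 1.5 gives g = -1.5, negative; keep [1, 1.5]
u = 1.25 gives g = -0.125, negative; keep [1, 1.25]
u = 1.125 gives g = 0.46875, positive; keep [1.125, 1.25]
u = 1.1875 gives g = 0.1797, positive; keep [1.1875, 1.25]

0.1797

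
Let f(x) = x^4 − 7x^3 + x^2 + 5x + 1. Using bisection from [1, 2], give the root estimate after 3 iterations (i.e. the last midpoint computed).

1.125

x = 1.5 gives f = -7.8125, negative; keep [1, 1.5]
x = 1.25 gives f = -2.417969, negative; keep [1, 1.25]
x = 1.125 gives f = -0.474365, negative; keep [1, 1.125]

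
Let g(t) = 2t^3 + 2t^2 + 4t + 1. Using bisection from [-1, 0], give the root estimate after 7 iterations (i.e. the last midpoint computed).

-0.2734375

m = -0.5, g(m) = -0.75 (−); new bracket [-0.5, 0]
m = -0.25, g(m) = 0.09375 (+); new bracket [-0.5, -0.25]
m = -0.375, g(m) = -0.324219 (−); new bracket [-0.375, -0.25]
m = -0.3125, g(m) = -0.1157 (−); new bracket [-0.3125, -0.25]
m = -0.28125, g(m) = -0.0113 (−); new bracket [-0.28125, -0.25]
m = -0.265625, g(m) = 0.0411 (+); new bracket [-0.28125, -0.265625]
m = -0.2734375, g(m) = 0.0149 (+); new bracket [-0.28125, -0.2734375]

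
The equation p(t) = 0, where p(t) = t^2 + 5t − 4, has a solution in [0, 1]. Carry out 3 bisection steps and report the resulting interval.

m = 0.5, p(m) = -1.25 (−); new bracket [0.5, 1]
m = 0.75, p(m) = 0.3125 (+); new bracket [0.5, 0.75]
m = 0.625, p(m) = -0.484375 (−); new bracket [0.625, 0.75]

[0.625, 0.75]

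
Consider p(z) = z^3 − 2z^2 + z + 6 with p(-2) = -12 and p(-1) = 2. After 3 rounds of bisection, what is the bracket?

z = -1.5 gives p = -3.375, negative; keep [-1.5, -1]
z = -1.25 gives p = -0.328125, negative; keep [-1.25, -1]
z = -1.125 gives p = 0.919922, positive; keep [-1.25, -1.125]

[-1.25, -1.125]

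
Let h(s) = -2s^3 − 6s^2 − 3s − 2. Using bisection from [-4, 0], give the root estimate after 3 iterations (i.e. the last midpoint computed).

-2.5

s = -2 gives h = -4, negative; keep [-4, -2]
s = -3 gives h = 7, positive; keep [-3, -2]
s = -2.5 gives h = -0.75, negative; keep [-3, -2.5]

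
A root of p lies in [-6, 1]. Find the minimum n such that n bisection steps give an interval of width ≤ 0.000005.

Width after n steps is 7/2^n. Need 2^n ≥ 7/0.000005 = 1400000.
2^20 = 1048576 < 1400000 ≤ 2^21 = 2097152, so n = 21.

21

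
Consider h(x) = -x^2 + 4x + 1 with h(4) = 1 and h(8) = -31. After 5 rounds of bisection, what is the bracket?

m = 6, h(m) = -11 (−); new bracket [4, 6]
m = 5, h(m) = -4 (−); new bracket [4, 5]
m = 4.5, h(m) = -1.25 (−); new bracket [4, 4.5]
m = 4.25, h(m) = -0.0625 (−); new bracket [4, 4.25]
m = 4.125, h(m) = 0.4844 (+); new bracket [4.125, 4.25]

[4.125, 4.25]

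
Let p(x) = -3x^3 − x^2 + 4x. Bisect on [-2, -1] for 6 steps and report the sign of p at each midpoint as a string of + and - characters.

midpoint -1.5: p = 1.875 > 0 → [-1.5, -1]
midpoint -1.25: p = -0.703125 < 0 → [-1.5, -1.25]
midpoint -1.375: p = 0.408203 > 0 → [-1.375, -1.25]
midpoint -1.3125: p = -0.1897 < 0 → [-1.375, -1.3125]
midpoint -1.34375: p = 0.0984 > 0 → [-1.34375, -1.3125]
midpoint -1.328125: p = -0.0483 < 0 → [-1.34375, -1.328125]

+-+-+-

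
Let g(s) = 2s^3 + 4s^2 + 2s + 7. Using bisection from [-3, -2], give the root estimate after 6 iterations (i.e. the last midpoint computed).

m = -2.5, g(m) = -4.25 (−); new bracket [-2.5, -2]
m = -2.25, g(m) = -0.03125 (−); new bracket [-2.25, -2]
m = -2.125, g(m) = 1.621094 (+); new bracket [-2.25, -2.125]
m = -2.1875, g(m) = 0.8306 (+); new bracket [-2.25, -2.1875]
m = -2.21875, g(m) = 0.4088 (+); new bracket [-2.25, -2.21875]
m = -2.234375, g(m) = 0.191 (+); new bracket [-2.25, -2.234375]

-2.234375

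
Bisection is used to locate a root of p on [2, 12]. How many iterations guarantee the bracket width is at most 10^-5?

Width after n steps is 10/2^n. Need 2^n ≥ 10/10^-5 = 1000000.
2^19 = 524288 < 1000000 ≤ 2^20 = 1048576, so n = 20.

20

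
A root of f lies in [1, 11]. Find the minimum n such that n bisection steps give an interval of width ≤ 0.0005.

15

Width after n steps is 10/2^n. Need 2^n ≥ 10/0.0005 = 20000.
2^14 = 16384 < 20000 ≤ 2^15 = 32768, so n = 15.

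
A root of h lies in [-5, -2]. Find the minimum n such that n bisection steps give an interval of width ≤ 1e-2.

Width after n steps is 3/2^n. Need 2^n ≥ 3/1e-2 = 300.
2^8 = 256 < 300 ≤ 2^9 = 512, so n = 9.

9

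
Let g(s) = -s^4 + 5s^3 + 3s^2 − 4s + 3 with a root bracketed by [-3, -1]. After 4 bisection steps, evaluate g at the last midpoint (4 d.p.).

-2.4006

g(-2) = -33 < 0, so the root lies in [-2, -1]
g(-1.5) = -6.1875 < 0, so the root lies in [-1.5, -1]
g(-1.25) = 0.480469 > 0, so the root lies in [-1.5, -1.25]
g(-1.375) = -2.4006 < 0, so the root lies in [-1.375, -1.25]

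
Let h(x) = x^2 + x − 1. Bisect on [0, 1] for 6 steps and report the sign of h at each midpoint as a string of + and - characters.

-++---

m = 0.5, h(m) = -0.25 (−); new bracket [0.5, 1]
m = 0.75, h(m) = 0.3125 (+); new bracket [0.5, 0.75]
m = 0.625, h(m) = 0.015625 (+); new bracket [0.5, 0.625]
m = 0.5625, h(m) = -0.1211 (−); new bracket [0.5625, 0.625]
m = 0.59375, h(m) = -0.0537 (−); new bracket [0.59375, 0.625]
m = 0.609375, h(m) = -0.0193 (−); new bracket [0.609375, 0.625]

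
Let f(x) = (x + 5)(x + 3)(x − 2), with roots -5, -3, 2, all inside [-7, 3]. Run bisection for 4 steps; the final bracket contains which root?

midpoint -2: f = -12 < 0 → [-2, 3]
midpoint 0.5: f = -28.875 < 0 → [0.5, 3]
midpoint 1.75: f = -8.015625 < 0 → [1.75, 3]
midpoint 2.375: f = 14.8652 > 0 → [1.75, 2.375]

2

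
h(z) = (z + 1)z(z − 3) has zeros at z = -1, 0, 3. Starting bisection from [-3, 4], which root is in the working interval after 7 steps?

midpoint 0.5: h = -1.875 < 0 → [0.5, 4]
midpoint 2.25: h = -5.484375 < 0 → [2.25, 4]
midpoint 3.125: h = 1.611328 > 0 → [2.25, 3.125]
midpoint 2.6875: h = -3.0969 < 0 → [2.6875, 3.125]
midpoint 2.90625: h = -1.0643 < 0 → [2.90625, 3.125]
midpoint 3.015625: h = 0.1892 > 0 → [2.90625, 3.015625]
midpoint 2.9609375: h = -0.4581 < 0 → [2.9609375, 3.015625]

3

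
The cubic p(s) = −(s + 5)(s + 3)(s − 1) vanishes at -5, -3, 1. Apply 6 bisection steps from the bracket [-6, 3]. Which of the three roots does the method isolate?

1

s = -1.5 gives p = 13.125, positive; keep [-1.5, 3]
s = 0.75 gives p = 5.390625, positive; keep [0.75, 3]
s = 1.875 gives p = -29.326172, negative; keep [0.75, 1.875]
s = 1.3125 gives p = -8.5071, negative; keep [0.75, 1.3125]
s = 1.03125 gives p = -0.7598, negative; keep [0.75, 1.03125]
s = 0.890625 gives p = 2.5067, positive; keep [0.890625, 1.03125]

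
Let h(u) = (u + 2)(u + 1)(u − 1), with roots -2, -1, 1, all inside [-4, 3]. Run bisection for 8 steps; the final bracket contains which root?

midpoint -0.5: h = -1.125 < 0 → [-0.5, 3]
midpoint 1.25: h = 1.828125 > 0 → [-0.5, 1.25]
midpoint 0.375: h = -2.041016 < 0 → [0.375, 1.25]
midpoint 0.8125: h = -0.9558 < 0 → [0.8125, 1.25]
midpoint 1.03125: h = 0.1924 > 0 → [0.8125, 1.03125]
midpoint 0.921875: h = -0.4387 < 0 → [0.921875, 1.03125]
midpoint 0.9765625: h = -0.1379 < 0 → [0.9765625, 1.03125]
midpoint 1.00390625: h = 0.0235 > 0 → [0.9765625, 1.00390625]

1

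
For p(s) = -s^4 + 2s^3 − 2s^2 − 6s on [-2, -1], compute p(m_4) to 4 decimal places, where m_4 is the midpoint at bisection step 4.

m = -1.5, p(m) = -7.3125 (−); new bracket [-1.5, -1]
m = -1.25, p(m) = -1.972656 (−); new bracket [-1.25, -1]
m = -1.125, p(m) = -0.230713 (−); new bracket [-1.125, -1]
m = -1.0625, p(m) = 0.4438 (+); new bracket [-1.125, -1.0625]

0.4438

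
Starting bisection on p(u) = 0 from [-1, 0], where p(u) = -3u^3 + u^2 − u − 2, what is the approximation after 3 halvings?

midpoint -0.5: p = -0.875 < 0 → [-1, -0.5]
midpoint -0.75: p = 0.578125 > 0 → [-0.75, -0.5]
midpoint -0.625: p = -0.251953 < 0 → [-0.75, -0.625]

-0.625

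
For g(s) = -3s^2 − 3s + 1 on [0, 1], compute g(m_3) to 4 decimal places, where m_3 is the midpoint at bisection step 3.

-0.5469

s = 0.5 gives g = -1.25, negative; keep [0, 0.5]
s = 0.25 gives g = 0.0625, positive; keep [0.25, 0.5]
s = 0.375 gives g = -0.546875, negative; keep [0.25, 0.375]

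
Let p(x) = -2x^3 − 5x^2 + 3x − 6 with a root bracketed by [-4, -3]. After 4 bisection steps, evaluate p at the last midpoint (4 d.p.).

midpoint -3.5: p = 8 > 0 → [-3.5, -3]
midpoint -3.25: p = 0.09375 > 0 → [-3.25, -3]
midpoint -3.125: p = -3.167969 < 0 → [-3.25, -3.125]
midpoint -3.1875: p = -1.5923 < 0 → [-3.25, -3.1875]

-1.5923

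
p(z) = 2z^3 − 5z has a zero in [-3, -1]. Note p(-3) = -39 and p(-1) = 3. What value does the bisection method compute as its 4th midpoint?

midpoint -2: p = -6 < 0 → [-2, -1]
midpoint -1.5: p = 0.75 > 0 → [-2, -1.5]
midpoint -1.75: p = -1.96875 < 0 → [-1.75, -1.5]
midpoint -1.625: p = -0.457 < 0 → [-1.625, -1.5]

-1.625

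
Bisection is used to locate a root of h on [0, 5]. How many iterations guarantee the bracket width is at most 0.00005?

Width after n steps is 5/2^n. Need 2^n ≥ 5/0.00005 = 100000.
2^16 = 65536 < 100000 ≤ 2^17 = 131072, so n = 17.

17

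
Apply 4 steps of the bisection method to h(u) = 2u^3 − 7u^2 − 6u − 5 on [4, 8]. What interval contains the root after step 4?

h(6) = 139 > 0, so the root lies in [4, 6]
h(5) = 40 > 0, so the root lies in [4, 5]
h(4.5) = 8.5 > 0, so the root lies in [4, 4.5]
h(4.25) = -3.4062 < 0, so the root lies in [4.25, 4.5]

[4.25, 4.5]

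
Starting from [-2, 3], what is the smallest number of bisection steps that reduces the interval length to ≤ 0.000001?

Width after n steps is 5/2^n. Need 2^n ≥ 5/0.000001 = 5000000.
2^22 = 4194304 < 5000000 ≤ 2^23 = 8388608, so n = 23.

23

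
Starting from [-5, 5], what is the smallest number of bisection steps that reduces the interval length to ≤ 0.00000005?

28

Width after n steps is 10/2^n. Need 2^n ≥ 10/0.00000005 = 200000000.
2^27 = 134217728 < 200000000 ≤ 2^28 = 268435456, so n = 28.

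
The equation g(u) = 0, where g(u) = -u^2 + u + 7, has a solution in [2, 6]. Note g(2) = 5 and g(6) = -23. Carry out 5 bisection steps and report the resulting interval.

g(4) = -5 < 0, so the root lies in [2, 4]
g(3) = 1 > 0, so the root lies in [3, 4]
g(3.5) = -1.75 < 0, so the root lies in [3, 3.5]
g(3.25) = -0.3125 < 0, so the root lies in [3, 3.25]
g(3.125) = 0.3594 > 0, so the root lies in [3.125, 3.25]

[3.125, 3.25]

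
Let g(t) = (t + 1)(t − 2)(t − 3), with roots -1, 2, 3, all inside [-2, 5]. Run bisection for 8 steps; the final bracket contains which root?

-1

g(1.5) = 1.875 > 0, so the root lies in [-2, 1.5]
g(-0.25) = 5.484375 > 0, so the root lies in [-2, -0.25]
g(-1.125) = -1.611328 < 0, so the root lies in [-1.125, -0.25]
g(-0.6875) = 3.0969 > 0, so the root lies in [-1.125, -0.6875]
g(-0.90625) = 1.0643 > 0, so the root lies in [-1.125, -0.90625]
g(-1.015625) = -0.1892 < 0, so the root lies in [-1.015625, -0.90625]
g(-0.9609375) = 0.4581 > 0, so the root lies in [-1.015625, -0.9609375]
g(-0.98828125) = 0.1397 > 0, so the root lies in [-1.015625, -0.98828125]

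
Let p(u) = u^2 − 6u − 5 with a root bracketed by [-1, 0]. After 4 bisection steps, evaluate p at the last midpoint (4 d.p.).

-0.4023

midpoint -0.5: p = -1.75 < 0 → [-1, -0.5]
midpoint -0.75: p = 0.0625 > 0 → [-0.75, -0.5]
midpoint -0.625: p = -0.859375 < 0 → [-0.75, -0.625]
midpoint -0.6875: p = -0.4023 < 0 → [-0.75, -0.6875]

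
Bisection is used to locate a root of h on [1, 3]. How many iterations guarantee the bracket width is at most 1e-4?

Width after n steps is 2/2^n. Need 2^n ≥ 2/1e-4 = 20000.
2^14 = 16384 < 20000 ≤ 2^15 = 32768, so n = 15.

15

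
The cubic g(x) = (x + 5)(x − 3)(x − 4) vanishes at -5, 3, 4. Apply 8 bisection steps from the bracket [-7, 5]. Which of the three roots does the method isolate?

-5

m = -1, g(m) = 80 (+); new bracket [-7, -1]
m = -4, g(m) = 56 (+); new bracket [-7, -4]
m = -5.5, g(m) = -40.375 (−); new bracket [-5.5, -4]
m = -4.75, g(m) = 16.9531 (+); new bracket [-5.5, -4.75]
m = -5.125, g(m) = -9.2676 (−); new bracket [-5.125, -4.75]
m = -4.9375, g(m) = 4.4338 (+); new bracket [-5.125, -4.9375]
m = -5.03125, g(m) = -2.2666 (−); new bracket [-5.03125, -4.9375]
m = -4.984375, g(m) = 1.1209 (+); new bracket [-5.03125, -4.984375]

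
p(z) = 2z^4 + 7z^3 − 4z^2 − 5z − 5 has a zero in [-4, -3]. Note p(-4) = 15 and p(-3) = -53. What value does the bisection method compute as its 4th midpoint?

p(-3.5) = -36.5 < 0, so the root lies in [-4, -3.5]
p(-3.75) = -16.132812 < 0, so the root lies in [-4, -3.75]
p(-3.875) = -2.04834 < 0, so the root lies in [-4, -3.875]
p(-3.9375) = 6.0877 > 0, so the root lies in [-3.9375, -3.875]

-3.9375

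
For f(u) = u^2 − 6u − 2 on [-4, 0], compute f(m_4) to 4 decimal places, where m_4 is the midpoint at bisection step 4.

-0.4375

m = -2, f(m) = 14 (+); new bracket [-2, 0]
m = -1, f(m) = 5 (+); new bracket [-1, 0]
m = -0.5, f(m) = 1.25 (+); new bracket [-0.5, 0]
m = -0.25, f(m) = -0.4375 (−); new bracket [-0.5, -0.25]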